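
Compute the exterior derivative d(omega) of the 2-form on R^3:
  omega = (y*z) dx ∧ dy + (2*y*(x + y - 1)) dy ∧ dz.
d(omega) = (3*y) dx ∧ dy ∧ dz

For a 2-form omega = sum_{i<j} g_{ij} dx_i ∧ dx_j, the exterior derivative is
  d(omega) = sum_{i<j} d(g_{ij}) ∧ dx_i ∧ dx_j = sum_{i<j, k} (∂g_{ij}/∂x_k) dx_k ∧ dx_i ∧ dx_j.
Expand each term, using dx_k ∧ dx_i ∧ dx_j = sgn(permutation) dx_{(a)} ∧ dx_{(b)} ∧ dx_{(c)} with (a < b < c) sorted:
  d(y*z) includes (∂/∂z)(y*z) dz = (y) dz, which multiplied by dx ∧ dy gives (y) dx ∧ dy ∧ dz
  d(2*y*(x + y - 1)) includes (∂/∂x)(2*y*(x + y - 1)) dx = (2*y) dx, which multiplied by dy ∧ dz gives (2*y) dx ∧ dy ∧ dz
Collecting like 3-forms: d(omega) = (3*y) dx ∧ dy ∧ dz.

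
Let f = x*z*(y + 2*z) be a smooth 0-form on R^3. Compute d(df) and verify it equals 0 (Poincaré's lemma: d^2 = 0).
d(df) = 0

Step 1: df = sum_i (∂f/∂x_i) dx_i = (z*(y + 2*z)) dx + (x*z) dy + (x*(y + 4*z)) dz.
Step 2: Apply d again. Using the 1-form formula, the coefficient of dx ∧ dy in d(df) is ∂^2 f/∂x ∂y - ∂^2 f/∂y ∂x = (z) - (z) = 0 (equality of mixed partials for smooth f).
Similarly for dx ∧ dz and dy ∧ dz — all coefficients vanish. So d(df) = 0.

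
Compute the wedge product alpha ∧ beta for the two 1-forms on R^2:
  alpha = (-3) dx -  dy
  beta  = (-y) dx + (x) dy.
alpha ∧ beta = (-3*x - y) dx ∧ dy

Distribute the wedge, using dx_i ∧ dx_j = -dx_j ∧ dx_i and dx_i ∧ dx_i = 0. For each pair (i, j) with i < j, the coefficient of dx_i ∧ dx_j in alpha ∧ beta is (alpha_i * beta_j - alpha_j * beta_i). Collecting: alpha ∧ beta = (-3*x - y) dx ∧ dy.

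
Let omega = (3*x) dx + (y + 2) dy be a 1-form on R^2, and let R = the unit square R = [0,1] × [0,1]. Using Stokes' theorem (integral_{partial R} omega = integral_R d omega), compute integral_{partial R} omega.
integral_(partial R) omega = 0

Stokes: integral_partial_R omega = integral_R d omega with d omega = (∂Q/∂x - ∂P/∂y) dx ∧ dy.
  ∂Q/∂x = 0
  ∂P/∂y = 0
  integrand = ∂Q/∂x - ∂P/∂y = 0.
Integrating over R: integral_0^1 integral_0^1 (0) dx dy = 0.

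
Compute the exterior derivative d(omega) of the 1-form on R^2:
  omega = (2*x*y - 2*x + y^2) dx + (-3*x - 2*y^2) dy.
d(omega) = (-2*x - 2*y - 3) dx ∧ dy

For a 1-form omega = sum_i f_i dx_i, the exterior derivative is
  d(omega) = sum_{i < j} (∂f_j/∂x_i - ∂f_i/∂x_j) dx_i ∧ dx_j.
  coefficient of dx ∧ dy: ∂f_2/∂x - ∂f_1/∂y = ∂(-3*x - 2*y^2)/∂x - ∂(2*x*y - 2*x + y^2)/∂y = -2*x - 2*y - 3
Assembling: d(omega) = (-2*x - 2*y - 3) dx ∧ dy.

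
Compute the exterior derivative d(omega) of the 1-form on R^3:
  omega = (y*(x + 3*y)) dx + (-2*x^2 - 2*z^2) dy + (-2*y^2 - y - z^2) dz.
d(omega) = (-5*x - 6*y) dx ∧ dy + (-4*y + 4*z - 1) dy ∧ dz

For a 1-form omega = sum_i f_i dx_i, the exterior derivative is
  d(omega) = sum_{i < j} (∂f_j/∂x_i - ∂f_i/∂x_j) dx_i ∧ dx_j.
  coefficient of dx ∧ dy: ∂f_2/∂x - ∂f_1/∂y = ∂(-2*x^2 - 2*z^2)/∂x - ∂(y*(x + 3*y))/∂y = -5*x - 6*y
  coefficient of dy ∧ dz: ∂f_3/∂y - ∂f_2/∂z = ∂(-2*y^2 - y - z^2)/∂y - ∂(-2*x^2 - 2*z^2)/∂z = -4*y + 4*z - 1
Assembling: d(omega) = (-5*x - 6*y) dx ∧ dy + (-4*y + 4*z - 1) dy ∧ dz.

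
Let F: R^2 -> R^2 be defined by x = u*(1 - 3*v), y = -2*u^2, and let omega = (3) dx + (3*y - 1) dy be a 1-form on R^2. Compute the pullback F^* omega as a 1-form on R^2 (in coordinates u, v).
F^* omega = (24*u^3 + 4*u - 9*v + 3) du + (-9*u) dv

Using F^*(f dg) = (f ∘ F) d(g ∘ F), substitute each coordinate x_i by F_i(u, v) in f_i, and replace dx_i by d F_i = (∂F_i/∂u) du + (∂F_i/∂v) dv.
  For the x component: f_1(F) = 3; d F_1 = (1 - 3*v) du + (-3*u) dv
  For the y component: f_2(F) = -6*u^2 - 1; d F_2 = (-4*u) du + (0) dv
Combining and collecting du, dv coefficients:
  coeff of du: 24*u^3 + 4*u - 9*v + 3
  coeff of dv: -9*u
F^* omega = (24*u^3 + 4*u - 9*v + 3) du + (-9*u) dv.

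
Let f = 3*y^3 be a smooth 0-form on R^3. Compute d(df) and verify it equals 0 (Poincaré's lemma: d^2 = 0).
d(df) = 0

Step 1: df = sum_i (∂f/∂x_i) dx_i = (0) dx + (9*y^2) dy + (0) dz.
Step 2: Apply d again. Using the 1-form formula, the coefficient of dx ∧ dy in d(df) is ∂^2 f/∂x ∂y - ∂^2 f/∂y ∂x = (0) - (0) = 0 (equality of mixed partials for smooth f).
Similarly for dx ∧ dz and dy ∧ dz — all coefficients vanish. So d(df) = 0.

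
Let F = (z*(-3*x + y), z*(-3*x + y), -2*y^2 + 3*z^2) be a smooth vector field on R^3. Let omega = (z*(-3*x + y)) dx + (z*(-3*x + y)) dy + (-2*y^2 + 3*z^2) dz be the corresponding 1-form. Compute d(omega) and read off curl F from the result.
d(omega) = (3*x - 5*y) dy ∧ dz + (-3*x + y) dz ∧ dx + (-4*z) dx ∧ dy; curl F = (3*x - 5*y, -3*x + y, -4*z)

d omega = sum_{i<j} (∂f_j/∂x_i - ∂f_i/∂x_j) dx_i ∧ dx_j. Under the identification (dy ∧ dz, dz ∧ dx, dx ∧ dy) ↔ (e_x, e_y, e_z), the coefficients are exactly the components of curl F. Compute:
  ∂R/∂y - ∂Q/∂z = (-4*y) - (-3*x + y) = 3*x - 5*y
  ∂P/∂z - ∂R/∂x = (-3*x + y) - (0) = -3*x + y
  ∂Q/∂x - ∂P/∂y = (-3*z) - (z) = -4*z.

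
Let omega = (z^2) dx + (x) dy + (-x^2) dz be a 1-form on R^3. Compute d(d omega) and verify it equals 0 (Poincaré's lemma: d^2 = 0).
d(d omega) = 0

Step 1: d omega = sum_{i<j} (∂f_j/∂x_i - ∂f_i/∂x_j) dx_i ∧ dx_j:
  coeff of dx ∧ dy: 1
  coeff of dx ∧ dz: -2*x - 2*z
  coeff of dy ∧ dz: 0
Step 2: Apply d again to each 2-form coefficient. The only possible 3-form in R^3 is dx ∧ dy ∧ dz, with coefficient
  ∂(coeff of dy∧dz)/∂x - ∂(coeff of dx∧dz)/∂y + ∂(coeff of dx∧dy)/∂z
  = ∂/∂x (0) - ∂/∂y (-2*x - 2*z) + ∂/∂z (1).
Each of these terms simplifies to sums of mixed partials that cancel in pairs. The result is 0 (by equality of mixed partials for smooth functions — Schwarz / Clairaut).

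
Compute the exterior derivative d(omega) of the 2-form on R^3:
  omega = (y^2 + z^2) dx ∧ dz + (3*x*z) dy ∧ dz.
d(omega) = (-2*y + 3*z) dx ∧ dy ∧ dz

For a 2-form omega = sum_{i<j} g_{ij} dx_i ∧ dx_j, the exterior derivative is
  d(omega) = sum_{i<j} d(g_{ij}) ∧ dx_i ∧ dx_j = sum_{i<j, k} (∂g_{ij}/∂x_k) dx_k ∧ dx_i ∧ dx_j.
Expand each term, using dx_k ∧ dx_i ∧ dx_j = sgn(permutation) dx_{(a)} ∧ dx_{(b)} ∧ dx_{(c)} with (a < b < c) sorted:
  d(y^2 + z^2) includes (∂/∂y)(y^2 + z^2) dy = (2*y) dy, which multiplied by dx ∧ dz gives (-2*y) dx ∧ dy ∧ dz
  d(3*x*z) includes (∂/∂x)(3*x*z) dx = (3*z) dx, which multiplied by dy ∧ dz gives (3*z) dx ∧ dy ∧ dz
Collecting like 3-forms: d(omega) = (-2*y + 3*z) dx ∧ dy ∧ dz.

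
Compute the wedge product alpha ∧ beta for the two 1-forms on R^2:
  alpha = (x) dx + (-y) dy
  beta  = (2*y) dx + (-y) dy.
alpha ∧ beta = (y*(-x + 2*y)) dx ∧ dy

Distribute the wedge, using dx_i ∧ dx_j = -dx_j ∧ dx_i and dx_i ∧ dx_i = 0. For each pair (i, j) with i < j, the coefficient of dx_i ∧ dx_j in alpha ∧ beta is (alpha_i * beta_j - alpha_j * beta_i). Collecting: alpha ∧ beta = (y*(-x + 2*y)) dx ∧ dy.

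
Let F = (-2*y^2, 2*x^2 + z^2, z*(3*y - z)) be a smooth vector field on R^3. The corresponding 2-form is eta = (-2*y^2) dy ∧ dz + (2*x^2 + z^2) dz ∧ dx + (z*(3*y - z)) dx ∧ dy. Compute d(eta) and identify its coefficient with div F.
d(eta) = (3*y - 2*z) dx ∧ dy ∧ dz; div F = 3*y - 2*z

For a 2-form in R^3 of the form above, applying d gives a 3-form with coefficient ∂P/∂x + ∂Q/∂y + ∂R/∂z:
  ∂P/∂x = 0
  ∂Q/∂y = 0
  ∂R/∂z = 3*y - 2*z
Sum = 3*y - 2*z, which is exactly div F.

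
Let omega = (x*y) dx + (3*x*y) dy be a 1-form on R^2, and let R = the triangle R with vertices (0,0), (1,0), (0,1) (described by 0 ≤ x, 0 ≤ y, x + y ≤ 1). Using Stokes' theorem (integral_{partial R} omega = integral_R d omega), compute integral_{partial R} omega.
integral_(partial R) omega = 1/3

Stokes: integral_partial_R omega = integral_R d omega with d omega = (∂Q/∂x - ∂P/∂y) dx ∧ dy.
  ∂Q/∂x = 3*y
  ∂P/∂y = x
  integrand = ∂Q/∂x - ∂P/∂y = -x + 3*y.
Integrating over R: integral_0^1 integral_0^{1-x} (-x + 3*y) dy dx = 1/3.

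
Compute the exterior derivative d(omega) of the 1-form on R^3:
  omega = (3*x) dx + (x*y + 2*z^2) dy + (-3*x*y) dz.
d(omega) = (y) dx ∧ dy + (-3*y) dx ∧ dz + (-3*x - 4*z) dy ∧ dz

For a 1-form omega = sum_i f_i dx_i, the exterior derivative is
  d(omega) = sum_{i < j} (∂f_j/∂x_i - ∂f_i/∂x_j) dx_i ∧ dx_j.
  coefficient of dx ∧ dy: ∂f_2/∂x - ∂f_1/∂y = ∂(x*y + 2*z^2)/∂x - ∂(3*x)/∂y = y
  coefficient of dx ∧ dz: ∂f_3/∂x - ∂f_1/∂z = ∂(-3*x*y)/∂x - ∂(3*x)/∂z = -3*y
  coefficient of dy ∧ dz: ∂f_3/∂y - ∂f_2/∂z = ∂(-3*x*y)/∂y - ∂(x*y + 2*z^2)/∂z = -3*x - 4*z
Assembling: d(omega) = (y) dx ∧ dy + (-3*y) dx ∧ dz + (-3*x - 4*z) dy ∧ dz.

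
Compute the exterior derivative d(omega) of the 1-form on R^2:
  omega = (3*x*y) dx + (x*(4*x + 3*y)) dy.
d(omega) = (5*x + 3*y) dx ∧ dy

For a 1-form omega = sum_i f_i dx_i, the exterior derivative is
  d(omega) = sum_{i < j} (∂f_j/∂x_i - ∂f_i/∂x_j) dx_i ∧ dx_j.
  coefficient of dx ∧ dy: ∂f_2/∂x - ∂f_1/∂y = ∂(x*(4*x + 3*y))/∂x - ∂(3*x*y)/∂y = 5*x + 3*y
Assembling: d(omega) = (5*x + 3*y) dx ∧ dy.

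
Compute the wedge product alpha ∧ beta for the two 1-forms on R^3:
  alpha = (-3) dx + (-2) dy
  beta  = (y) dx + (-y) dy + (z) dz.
alpha ∧ beta = (5*y) dx ∧ dy + (-3*z) dx ∧ dz + (-2*z) dy ∧ dz

Distribute the wedge, using dx_i ∧ dx_j = -dx_j ∧ dx_i and dx_i ∧ dx_i = 0. For each pair (i, j) with i < j, the coefficient of dx_i ∧ dx_j in alpha ∧ beta is (alpha_i * beta_j - alpha_j * beta_i). Collecting: alpha ∧ beta = (5*y) dx ∧ dy + (-3*z) dx ∧ dz + (-2*z) dy ∧ dz.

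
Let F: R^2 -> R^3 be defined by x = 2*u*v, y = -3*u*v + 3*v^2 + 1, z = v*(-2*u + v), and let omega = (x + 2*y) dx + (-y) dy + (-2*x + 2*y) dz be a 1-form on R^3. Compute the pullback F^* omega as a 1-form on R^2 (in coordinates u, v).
F^* omega = (3*v*(u*v + 3*v^2 + 1)) du + (3*u^2*v + 7*u*v^2 + 3*u - 6*v^3 - 2*v) dv

Using F^*(f dg) = (f ∘ F) d(g ∘ F), substitute each coordinate x_i by F_i(u, v) in f_i, and replace dx_i by d F_i = (∂F_i/∂u) du + (∂F_i/∂v) dv.
  For the x component: f_1(F) = -4*u*v + 6*v^2 + 2; d F_1 = (2*v) du + (2*u) dv
  For the y component: f_2(F) = 3*u*v - 3*v^2 - 1; d F_2 = (-3*v) du + (-3*u + 6*v) dv
  For the z component: f_3(F) = -10*u*v + 6*v^2 + 2; d F_3 = (-2*v) du + (-2*u + 2*v) dv
Combining and collecting du, dv coefficients:
  coeff of du: 3*v*(u*v + 3*v^2 + 1)
  coeff of dv: 3*u^2*v + 7*u*v^2 + 3*u - 6*v^3 - 2*v
F^* omega = (3*v*(u*v + 3*v^2 + 1)) du + (3*u^2*v + 7*u*v^2 + 3*u - 6*v^3 - 2*v) dv.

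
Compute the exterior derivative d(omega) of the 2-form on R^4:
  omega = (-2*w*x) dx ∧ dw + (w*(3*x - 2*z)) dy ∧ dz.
d(omega) = (3*w) dx ∧ dy ∧ dz + (3*x - 2*z) dy ∧ dz ∧ dw

For a 2-form omega = sum_{i<j} g_{ij} dx_i ∧ dx_j, the exterior derivative is
  d(omega) = sum_{i<j} d(g_{ij}) ∧ dx_i ∧ dx_j = sum_{i<j, k} (∂g_{ij}/∂x_k) dx_k ∧ dx_i ∧ dx_j.
Expand each term, using dx_k ∧ dx_i ∧ dx_j = sgn(permutation) dx_{(a)} ∧ dx_{(b)} ∧ dx_{(c)} with (a < b < c) sorted:
  d(w*(3*x - 2*z)) includes (∂/∂x)(w*(3*x - 2*z)) dx = (3*w) dx, which multiplied by dy ∧ dz gives (3*w) dx ∧ dy ∧ dz
  d(w*(3*x - 2*z)) includes (∂/∂w)(w*(3*x - 2*z)) dw = (3*x - 2*z) dw, which multiplied by dy ∧ dz gives (3*x - 2*z) dy ∧ dz ∧ dw
Collecting like 3-forms: d(omega) = (3*w) dx ∧ dy ∧ dz + (3*x - 2*z) dy ∧ dz ∧ dw.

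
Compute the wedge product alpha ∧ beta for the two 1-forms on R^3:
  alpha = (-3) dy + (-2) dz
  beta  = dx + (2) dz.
alpha ∧ beta = (3) dx ∧ dy + (-6) dy ∧ dz + (2) dx ∧ dz

Distribute the wedge, using dx_i ∧ dx_j = -dx_j ∧ dx_i and dx_i ∧ dx_i = 0. For each pair (i, j) with i < j, the coefficient of dx_i ∧ dx_j in alpha ∧ beta is (alpha_i * beta_j - alpha_j * beta_i). Collecting: alpha ∧ beta = (3) dx ∧ dy + (-6) dy ∧ dz + (2) dx ∧ dz.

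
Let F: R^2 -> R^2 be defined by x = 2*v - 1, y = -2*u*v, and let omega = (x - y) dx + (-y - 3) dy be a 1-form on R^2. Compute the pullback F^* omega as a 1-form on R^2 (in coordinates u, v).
F^* omega = (2*v*(-2*u*v + 3)) du + (-4*u^2*v + 4*u*v + 6*u + 4*v - 2) dv

Using F^*(f dg) = (f ∘ F) d(g ∘ F), substitute each coordinate x_i by F_i(u, v) in f_i, and replace dx_i by d F_i = (∂F_i/∂u) du + (∂F_i/∂v) dv.
  For the x component: f_1(F) = 2*u*v + 2*v - 1; d F_1 = (0) du + (2) dv
  For the y component: f_2(F) = 2*u*v - 3; d F_2 = (-2*v) du + (-2*u) dv
Combining and collecting du, dv coefficients:
  coeff of du: 2*v*(-2*u*v + 3)
  coeff of dv: -4*u^2*v + 4*u*v + 6*u + 4*v - 2
F^* omega = (2*v*(-2*u*v + 3)) du + (-4*u^2*v + 4*u*v + 6*u + 4*v - 2) dv.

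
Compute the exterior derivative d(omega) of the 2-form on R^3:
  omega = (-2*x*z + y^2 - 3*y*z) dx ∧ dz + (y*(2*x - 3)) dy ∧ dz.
d(omega) = (3*z) dx ∧ dy ∧ dz

For a 2-form omega = sum_{i<j} g_{ij} dx_i ∧ dx_j, the exterior derivative is
  d(omega) = sum_{i<j} d(g_{ij}) ∧ dx_i ∧ dx_j = sum_{i<j, k} (∂g_{ij}/∂x_k) dx_k ∧ dx_i ∧ dx_j.
Expand each term, using dx_k ∧ dx_i ∧ dx_j = sgn(permutation) dx_{(a)} ∧ dx_{(b)} ∧ dx_{(c)} with (a < b < c) sorted:
  d(-2*x*z + y^2 - 3*y*z) includes (∂/∂y)(-2*x*z + y^2 - 3*y*z) dy = (2*y - 3*z) dy, which multiplied by dx ∧ dz gives (-2*y + 3*z) dx ∧ dy ∧ dz
  d(y*(2*x - 3)) includes (∂/∂x)(y*(2*x - 3)) dx = (2*y) dx, which multiplied by dy ∧ dz gives (2*y) dx ∧ dy ∧ dz
Collecting like 3-forms: d(omega) = (3*z) dx ∧ dy ∧ dz.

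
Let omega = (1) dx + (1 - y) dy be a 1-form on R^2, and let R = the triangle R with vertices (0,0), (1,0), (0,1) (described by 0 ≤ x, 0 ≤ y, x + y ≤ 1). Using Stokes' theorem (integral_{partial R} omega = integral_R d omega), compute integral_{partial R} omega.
integral_(partial R) omega = 0

Stokes: integral_partial_R omega = integral_R d omega with d omega = (∂Q/∂x - ∂P/∂y) dx ∧ dy.
  ∂Q/∂x = 0
  ∂P/∂y = 0
  integrand = ∂Q/∂x - ∂P/∂y = 0.
Integrating over R: integral_0^1 integral_0^{1-x} (0) dy dx = 0.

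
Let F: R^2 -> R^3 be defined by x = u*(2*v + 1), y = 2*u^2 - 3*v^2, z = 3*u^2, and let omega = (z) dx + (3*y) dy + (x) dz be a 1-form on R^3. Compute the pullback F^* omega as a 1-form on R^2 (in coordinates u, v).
F^* omega = (3*u*(8*u^2 + 6*u*v + 3*u - 12*v^2)) du + (6*u^3 - 36*u^2*v + 54*v^3) dv

Using F^*(f dg) = (f ∘ F) d(g ∘ F), substitute each coordinate x_i by F_i(u, v) in f_i, and replace dx_i by d F_i = (∂F_i/∂u) du + (∂F_i/∂v) dv.
  For the x component: f_1(F) = 3*u^2; d F_1 = (2*v + 1) du + (2*u) dv
  For the y component: f_2(F) = 6*u^2 - 9*v^2; d F_2 = (4*u) du + (-6*v) dv
  For the z component: f_3(F) = u*(2*v + 1); d F_3 = (6*u) du + (0) dv
Combining and collecting du, dv coefficients:
  coeff of du: 3*u*(8*u^2 + 6*u*v + 3*u - 12*v^2)
  coeff of dv: 6*u^3 - 36*u^2*v + 54*v^3
F^* omega = (3*u*(8*u^2 + 6*u*v + 3*u - 12*v^2)) du + (6*u^3 - 36*u^2*v + 54*v^3) dv.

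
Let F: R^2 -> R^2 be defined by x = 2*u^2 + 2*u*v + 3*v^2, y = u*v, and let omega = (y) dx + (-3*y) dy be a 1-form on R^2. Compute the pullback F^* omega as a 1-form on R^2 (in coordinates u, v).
F^* omega = (u*v*(4*u - v)) du + (u*v*(-u + 6*v)) dv

Using F^*(f dg) = (f ∘ F) d(g ∘ F), substitute each coordinate x_i by F_i(u, v) in f_i, and replace dx_i by d F_i = (∂F_i/∂u) du + (∂F_i/∂v) dv.
  For the x component: f_1(F) = u*v; d F_1 = (4*u + 2*v) du + (2*u + 6*v) dv
  For the y component: f_2(F) = -3*u*v; d F_2 = (v) du + (u) dv
Combining and collecting du, dv coefficients:
  coeff of du: u*v*(4*u - v)
  coeff of dv: u*v*(-u + 6*v)
F^* omega = (u*v*(4*u - v)) du + (u*v*(-u + 6*v)) dv.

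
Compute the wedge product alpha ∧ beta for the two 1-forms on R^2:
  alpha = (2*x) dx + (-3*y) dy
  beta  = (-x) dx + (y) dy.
alpha ∧ beta = (-x*y) dx ∧ dy

Distribute the wedge, using dx_i ∧ dx_j = -dx_j ∧ dx_i and dx_i ∧ dx_i = 0. For each pair (i, j) with i < j, the coefficient of dx_i ∧ dx_j in alpha ∧ beta is (alpha_i * beta_j - alpha_j * beta_i). Collecting: alpha ∧ beta = (-x*y) dx ∧ dy.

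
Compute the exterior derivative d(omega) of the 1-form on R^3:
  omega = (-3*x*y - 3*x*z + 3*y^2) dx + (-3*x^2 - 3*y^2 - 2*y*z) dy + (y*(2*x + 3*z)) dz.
d(omega) = (-3*x - 6*y) dx ∧ dy + (3*x + 2*y) dx ∧ dz + (2*x + 2*y + 3*z) dy ∧ dz

For a 1-form omega = sum_i f_i dx_i, the exterior derivative is
  d(omega) = sum_{i < j} (∂f_j/∂x_i - ∂f_i/∂x_j) dx_i ∧ dx_j.
  coefficient of dx ∧ dy: ∂f_2/∂x - ∂f_1/∂y = ∂(-3*x^2 - 3*y^2 - 2*y*z)/∂x - ∂(-3*x*y - 3*x*z + 3*y^2)/∂y = -3*x - 6*y
  coefficient of dx ∧ dz: ∂f_3/∂x - ∂f_1/∂z = ∂(y*(2*x + 3*z))/∂x - ∂(-3*x*y - 3*x*z + 3*y^2)/∂z = 3*x + 2*y
  coefficient of dy ∧ dz: ∂f_3/∂y - ∂f_2/∂z = ∂(y*(2*x + 3*z))/∂y - ∂(-3*x^2 - 3*y^2 - 2*y*z)/∂z = 2*x + 2*y + 3*z
Assembling: d(omega) = (-3*x - 6*y) dx ∧ dy + (3*x + 2*y) dx ∧ dz + (2*x + 2*y + 3*z) dy ∧ dz.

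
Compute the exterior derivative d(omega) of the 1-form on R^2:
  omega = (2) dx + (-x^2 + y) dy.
d(omega) = (-2*x) dx ∧ dy

For a 1-form omega = sum_i f_i dx_i, the exterior derivative is
  d(omega) = sum_{i < j} (∂f_j/∂x_i - ∂f_i/∂x_j) dx_i ∧ dx_j.
  coefficient of dx ∧ dy: ∂f_2/∂x - ∂f_1/∂y = ∂(-x^2 + y)/∂x - ∂(2)/∂y = -2*x
Assembling: d(omega) = (-2*x) dx ∧ dy.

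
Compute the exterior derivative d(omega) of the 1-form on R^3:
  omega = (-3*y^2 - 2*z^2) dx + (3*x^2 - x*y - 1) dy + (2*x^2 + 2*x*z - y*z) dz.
d(omega) = (6*x + 5*y) dx ∧ dy + (4*x + 6*z) dx ∧ dz + (-z) dy ∧ dz

For a 1-form omega = sum_i f_i dx_i, the exterior derivative is
  d(omega) = sum_{i < j} (∂f_j/∂x_i - ∂f_i/∂x_j) dx_i ∧ dx_j.
  coefficient of dx ∧ dy: ∂f_2/∂x - ∂f_1/∂y = ∂(3*x^2 - x*y - 1)/∂x - ∂(-3*y^2 - 2*z^2)/∂y = 6*x + 5*y
  coefficient of dx ∧ dz: ∂f_3/∂x - ∂f_1/∂z = ∂(2*x^2 + 2*x*z - y*z)/∂x - ∂(-3*y^2 - 2*z^2)/∂z = 4*x + 6*z
  coefficient of dy ∧ dz: ∂f_3/∂y - ∂f_2/∂z = ∂(2*x^2 + 2*x*z - y*z)/∂y - ∂(3*x^2 - x*y - 1)/∂z = -z
Assembling: d(omega) = (6*x + 5*y) dx ∧ dy + (4*x + 6*z) dx ∧ dz + (-z) dy ∧ dz.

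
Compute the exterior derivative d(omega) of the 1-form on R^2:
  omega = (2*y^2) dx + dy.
d(omega) = (-4*y) dx ∧ dy

For a 1-form omega = sum_i f_i dx_i, the exterior derivative is
  d(omega) = sum_{i < j} (∂f_j/∂x_i - ∂f_i/∂x_j) dx_i ∧ dx_j.
  coefficient of dx ∧ dy: ∂f_2/∂x - ∂f_1/∂y = ∂(1)/∂x - ∂(2*y^2)/∂y = -4*y
Assembling: d(omega) = (-4*y) dx ∧ dy.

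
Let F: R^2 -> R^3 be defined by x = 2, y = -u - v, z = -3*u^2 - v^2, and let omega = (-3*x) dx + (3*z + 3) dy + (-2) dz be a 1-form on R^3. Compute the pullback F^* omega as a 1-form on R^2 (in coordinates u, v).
F^* omega = (9*u^2 + 12*u + 3*v^2 - 3) du + (9*u^2 + 3*v^2 + 4*v - 3) dv

Using F^*(f dg) = (f ∘ F) d(g ∘ F), substitute each coordinate x_i by F_i(u, v) in f_i, and replace dx_i by d F_i = (∂F_i/∂u) du + (∂F_i/∂v) dv.
  For the x component: f_1(F) = -6; d F_1 = (0) du + (0) dv
  For the y component: f_2(F) = -9*u^2 - 3*v^2 + 3; d F_2 = (-1) du + (-1) dv
  For the z component: f_3(F) = -2; d F_3 = (-6*u) du + (-2*v) dv
Combining and collecting du, dv coefficients:
  coeff of du: 9*u^2 + 12*u + 3*v^2 - 3
  coeff of dv: 9*u^2 + 3*v^2 + 4*v - 3
F^* omega = (9*u^2 + 12*u + 3*v^2 - 3) du + (9*u^2 + 3*v^2 + 4*v - 3) dv.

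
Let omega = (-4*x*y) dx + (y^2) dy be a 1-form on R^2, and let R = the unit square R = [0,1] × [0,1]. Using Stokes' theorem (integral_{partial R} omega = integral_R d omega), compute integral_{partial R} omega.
integral_(partial R) omega = 2

Stokes: integral_partial_R omega = integral_R d omega with d omega = (∂Q/∂x - ∂P/∂y) dx ∧ dy.
  ∂Q/∂x = 0
  ∂P/∂y = -4*x
  integrand = ∂Q/∂x - ∂P/∂y = 4*x.
Integrating over R: integral_0^1 integral_0^1 (4*x) dx dy = 2.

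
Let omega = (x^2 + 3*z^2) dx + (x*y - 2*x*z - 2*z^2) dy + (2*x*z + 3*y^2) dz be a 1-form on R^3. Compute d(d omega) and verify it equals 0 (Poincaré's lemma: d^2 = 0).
d(d omega) = 0

Step 1: d omega = sum_{i<j} (∂f_j/∂x_i - ∂f_i/∂x_j) dx_i ∧ dx_j:
  coeff of dx ∧ dy: y - 2*z
  coeff of dx ∧ dz: -4*z
  coeff of dy ∧ dz: 2*x + 6*y + 4*z
Step 2: Apply d again to each 2-form coefficient. The only possible 3-form in R^3 is dx ∧ dy ∧ dz, with coefficient
  ∂(coeff of dy∧dz)/∂x - ∂(coeff of dx∧dz)/∂y + ∂(coeff of dx∧dy)/∂z
  = ∂/∂x (2*x + 6*y + 4*z) - ∂/∂y (-4*z) + ∂/∂z (y - 2*z).
Each of these terms simplifies to sums of mixed partials that cancel in pairs. The result is 0 (by equality of mixed partials for smooth functions — Schwarz / Clairaut).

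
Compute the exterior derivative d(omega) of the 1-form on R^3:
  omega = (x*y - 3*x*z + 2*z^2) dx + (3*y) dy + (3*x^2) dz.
d(omega) = (-x) dx ∧ dy + (9*x - 4*z) dx ∧ dz

For a 1-form omega = sum_i f_i dx_i, the exterior derivative is
  d(omega) = sum_{i < j} (∂f_j/∂x_i - ∂f_i/∂x_j) dx_i ∧ dx_j.
  coefficient of dx ∧ dy: ∂f_2/∂x - ∂f_1/∂y = ∂(3*y)/∂x - ∂(x*y - 3*x*z + 2*z^2)/∂y = -x
  coefficient of dx ∧ dz: ∂f_3/∂x - ∂f_1/∂z = ∂(3*x^2)/∂x - ∂(x*y - 3*x*z + 2*z^2)/∂z = 9*x - 4*z
Assembling: d(omega) = (-x) dx ∧ dy + (9*x - 4*z) dx ∧ dz.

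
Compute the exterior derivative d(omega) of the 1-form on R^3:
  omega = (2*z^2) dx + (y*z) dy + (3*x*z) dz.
d(omega) = (-z) dx ∧ dz + (-y) dy ∧ dz

For a 1-form omega = sum_i f_i dx_i, the exterior derivative is
  d(omega) = sum_{i < j} (∂f_j/∂x_i - ∂f_i/∂x_j) dx_i ∧ dx_j.
  coefficient of dx ∧ dz: ∂f_3/∂x - ∂f_1/∂z = ∂(3*x*z)/∂x - ∂(2*z^2)/∂z = -z
  coefficient of dy ∧ dz: ∂f_3/∂y - ∂f_2/∂z = ∂(3*x*z)/∂y - ∂(y*z)/∂z = -y
Assembling: d(omega) = (-z) dx ∧ dz + (-y) dy ∧ dz.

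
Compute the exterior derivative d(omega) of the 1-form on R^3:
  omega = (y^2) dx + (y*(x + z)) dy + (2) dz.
d(omega) = (-y) dx ∧ dy + (-y) dy ∧ dz

For a 1-form omega = sum_i f_i dx_i, the exterior derivative is
  d(omega) = sum_{i < j} (∂f_j/∂x_i - ∂f_i/∂x_j) dx_i ∧ dx_j.
  coefficient of dx ∧ dy: ∂f_2/∂x - ∂f_1/∂y = ∂(y*(x + z))/∂x - ∂(y^2)/∂y = -y
  coefficient of dy ∧ dz: ∂f_3/∂y - ∂f_2/∂z = ∂(2)/∂y - ∂(y*(x + z))/∂z = -y
Assembling: d(omega) = (-y) dx ∧ dy + (-y) dy ∧ dz.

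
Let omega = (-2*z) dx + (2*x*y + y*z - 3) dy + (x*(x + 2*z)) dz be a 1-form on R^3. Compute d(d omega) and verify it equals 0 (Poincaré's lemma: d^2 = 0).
d(d omega) = 0

Step 1: d omega = sum_{i<j} (∂f_j/∂x_i - ∂f_i/∂x_j) dx_i ∧ dx_j:
  coeff of dx ∧ dy: 2*y
  coeff of dx ∧ dz: 2*x + 2*z + 2
  coeff of dy ∧ dz: -y
Step 2: Apply d again to each 2-form coefficient. The only possible 3-form in R^3 is dx ∧ dy ∧ dz, with coefficient
  ∂(coeff of dy∧dz)/∂x - ∂(coeff of dx∧dz)/∂y + ∂(coeff of dx∧dy)/∂z
  = ∂/∂x (-y) - ∂/∂y (2*x + 2*z + 2) + ∂/∂z (2*y).
Each of these terms simplifies to sums of mixed partials that cancel in pairs. The result is 0 (by equality of mixed partials for smooth functions — Schwarz / Clairaut).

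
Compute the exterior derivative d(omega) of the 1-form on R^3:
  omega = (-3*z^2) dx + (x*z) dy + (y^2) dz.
d(omega) = (z) dx ∧ dy + (6*z) dx ∧ dz + (-x + 2*y) dy ∧ dz

For a 1-form omega = sum_i f_i dx_i, the exterior derivative is
  d(omega) = sum_{i < j} (∂f_j/∂x_i - ∂f_i/∂x_j) dx_i ∧ dx_j.
  coefficient of dx ∧ dy: ∂f_2/∂x - ∂f_1/∂y = ∂(x*z)/∂x - ∂(-3*z^2)/∂y = z
  coefficient of dx ∧ dz: ∂f_3/∂x - ∂f_1/∂z = ∂(y^2)/∂x - ∂(-3*z^2)/∂z = 6*z
  coefficient of dy ∧ dz: ∂f_3/∂y - ∂f_2/∂z = ∂(y^2)/∂y - ∂(x*z)/∂z = -x + 2*y
Assembling: d(omega) = (z) dx ∧ dy + (6*z) dx ∧ dz + (-x + 2*y) dy ∧ dz.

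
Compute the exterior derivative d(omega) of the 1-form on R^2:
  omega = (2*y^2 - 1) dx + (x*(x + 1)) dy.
d(omega) = (2*x - 4*y + 1) dx ∧ dy

For a 1-form omega = sum_i f_i dx_i, the exterior derivative is
  d(omega) = sum_{i < j} (∂f_j/∂x_i - ∂f_i/∂x_j) dx_i ∧ dx_j.
  coefficient of dx ∧ dy: ∂f_2/∂x - ∂f_1/∂y = ∂(x*(x + 1))/∂x - ∂(2*y^2 - 1)/∂y = 2*x - 4*y + 1
Assembling: d(omega) = (2*x - 4*y + 1) dx ∧ dy.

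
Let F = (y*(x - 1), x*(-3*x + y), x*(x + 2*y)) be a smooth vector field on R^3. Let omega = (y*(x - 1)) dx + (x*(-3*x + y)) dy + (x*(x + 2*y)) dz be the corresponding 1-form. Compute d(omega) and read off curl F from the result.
d(omega) = (2*x) dy ∧ dz + (-2*x - 2*y) dz ∧ dx + (-7*x + y + 1) dx ∧ dy; curl F = (2*x, -2*x - 2*y, -7*x + y + 1)

d omega = sum_{i<j} (∂f_j/∂x_i - ∂f_i/∂x_j) dx_i ∧ dx_j. Under the identification (dy ∧ dz, dz ∧ dx, dx ∧ dy) ↔ (e_x, e_y, e_z), the coefficients are exactly the components of curl F. Compute:
  ∂R/∂y - ∂Q/∂z = (2*x) - (0) = 2*x
  ∂P/∂z - ∂R/∂x = (0) - (2*x + 2*y) = -2*x - 2*y
  ∂Q/∂x - ∂P/∂y = (-6*x + y) - (x - 1) = -7*x + y + 1.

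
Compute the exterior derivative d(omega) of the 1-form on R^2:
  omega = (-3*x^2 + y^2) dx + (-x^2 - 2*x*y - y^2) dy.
d(omega) = (-2*x - 4*y) dx ∧ dy

For a 1-form omega = sum_i f_i dx_i, the exterior derivative is
  d(omega) = sum_{i < j} (∂f_j/∂x_i - ∂f_i/∂x_j) dx_i ∧ dx_j.
  coefficient of dx ∧ dy: ∂f_2/∂x - ∂f_1/∂y = ∂(-x^2 - 2*x*y - y^2)/∂x - ∂(-3*x^2 + y^2)/∂y = -2*x - 4*y
Assembling: d(omega) = (-2*x - 4*y) dx ∧ dy.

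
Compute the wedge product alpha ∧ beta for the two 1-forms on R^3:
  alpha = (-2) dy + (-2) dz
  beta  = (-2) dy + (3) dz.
alpha ∧ beta = (-10) dy ∧ dz

Distribute the wedge, using dx_i ∧ dx_j = -dx_j ∧ dx_i and dx_i ∧ dx_i = 0. For each pair (i, j) with i < j, the coefficient of dx_i ∧ dx_j in alpha ∧ beta is (alpha_i * beta_j - alpha_j * beta_i). Collecting: alpha ∧ beta = (-10) dy ∧ dz.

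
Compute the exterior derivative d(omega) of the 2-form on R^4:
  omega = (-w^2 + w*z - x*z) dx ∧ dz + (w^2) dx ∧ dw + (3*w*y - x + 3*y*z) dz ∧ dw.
d(omega) = (-2*w + z - 1) dx ∧ dz ∧ dw + (3*w + 3*z) dy ∧ dz ∧ dw

For a 2-form omega = sum_{i<j} g_{ij} dx_i ∧ dx_j, the exterior derivative is
  d(omega) = sum_{i<j} d(g_{ij}) ∧ dx_i ∧ dx_j = sum_{i<j, k} (∂g_{ij}/∂x_k) dx_k ∧ dx_i ∧ dx_j.
Expand each term, using dx_k ∧ dx_i ∧ dx_j = sgn(permutation) dx_{(a)} ∧ dx_{(b)} ∧ dx_{(c)} with (a < b < c) sorted:
  d(-w^2 + w*z - x*z) includes (∂/∂w)(-w^2 + w*z - x*z) dw = (-2*w + z) dw, which multiplied by dx ∧ dz gives (-2*w + z) dx ∧ dz ∧ dw
  d(3*w*y - x + 3*y*z) includes (∂/∂x)(3*w*y - x + 3*y*z) dx = (-1) dx, which multiplied by dz ∧ dw gives (-1) dx ∧ dz ∧ dw
  d(3*w*y - x + 3*y*z) includes (∂/∂y)(3*w*y - x + 3*y*z) dy = (3*w + 3*z) dy, which multiplied by dz ∧ dw gives (3*w + 3*z) dy ∧ dz ∧ dw
Collecting like 3-forms: d(omega) = (-2*w + z - 1) dx ∧ dz ∧ dw + (3*w + 3*z) dy ∧ dz ∧ dw.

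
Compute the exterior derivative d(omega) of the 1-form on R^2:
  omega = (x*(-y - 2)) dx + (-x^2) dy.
d(omega) = (-x) dx ∧ dy

For a 1-form omega = sum_i f_i dx_i, the exterior derivative is
  d(omega) = sum_{i < j} (∂f_j/∂x_i - ∂f_i/∂x_j) dx_i ∧ dx_j.
  coefficient of dx ∧ dy: ∂f_2/∂x - ∂f_1/∂y = ∂(-x^2)/∂x - ∂(x*(-y - 2))/∂y = -x
Assembling: d(omega) = (-x) dx ∧ dy.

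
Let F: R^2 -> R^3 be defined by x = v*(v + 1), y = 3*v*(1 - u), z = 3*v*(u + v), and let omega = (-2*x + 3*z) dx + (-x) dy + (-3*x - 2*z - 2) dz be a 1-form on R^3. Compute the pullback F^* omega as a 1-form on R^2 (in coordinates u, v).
F^* omega = (6*v*(-3*u*v - 4*v^2 - v - 1)) du + (-18*u^2*v - 42*u*v^2 + 3*u*v - 6*u - 40*v^3 - 18*v^2 - 17*v) dv

Using F^*(f dg) = (f ∘ F) d(g ∘ F), substitute each coordinate x_i by F_i(u, v) in f_i, and replace dx_i by d F_i = (∂F_i/∂u) du + (∂F_i/∂v) dv.
  For the x component: f_1(F) = v*(9*u + 7*v - 2); d F_1 = (0) du + (2*v + 1) dv
  For the y component: f_2(F) = v*(-v - 1); d F_2 = (-3*v) du + (3 - 3*u) dv
  For the z component: f_3(F) = -6*u*v - 9*v^2 - 3*v - 2; d F_3 = (3*v) du + (3*u + 6*v) dv
Combining and collecting du, dv coefficients:
  coeff of du: 6*v*(-3*u*v - 4*v^2 - v - 1)
  coeff of dv: -18*u^2*v - 42*u*v^2 + 3*u*v - 6*u - 40*v^3 - 18*v^2 - 17*v
F^* omega = (6*v*(-3*u*v - 4*v^2 - v - 1)) du + (-18*u^2*v - 42*u*v^2 + 3*u*v - 6*u - 40*v^3 - 18*v^2 - 17*v) dv.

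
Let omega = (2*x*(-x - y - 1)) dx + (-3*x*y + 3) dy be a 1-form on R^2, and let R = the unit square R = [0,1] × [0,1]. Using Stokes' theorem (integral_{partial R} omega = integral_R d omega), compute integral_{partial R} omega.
integral_(partial R) omega = -1/2

Stokes: integral_partial_R omega = integral_R d omega with d omega = (∂Q/∂x - ∂P/∂y) dx ∧ dy.
  ∂Q/∂x = -3*y
  ∂P/∂y = -2*x
  integrand = ∂Q/∂x - ∂P/∂y = 2*x - 3*y.
Integrating over R: integral_0^1 integral_0^1 (2*x - 3*y) dx dy = -1/2.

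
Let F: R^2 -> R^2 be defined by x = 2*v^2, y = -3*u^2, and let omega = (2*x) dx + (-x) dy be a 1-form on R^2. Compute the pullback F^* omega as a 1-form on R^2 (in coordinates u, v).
F^* omega = (12*u*v^2) du + (16*v^3) dv

Using F^*(f dg) = (f ∘ F) d(g ∘ F), substitute each coordinate x_i by F_i(u, v) in f_i, and replace dx_i by d F_i = (∂F_i/∂u) du + (∂F_i/∂v) dv.
  For the x component: f_1(F) = 4*v^2; d F_1 = (0) du + (4*v) dv
  For the y component: f_2(F) = -2*v^2; d F_2 = (-6*u) du + (0) dv
Combining and collecting du, dv coefficients:
  coeff of du: 12*u*v^2
  coeff of dv: 16*v^3
F^* omega = (12*u*v^2) du + (16*v^3) dv.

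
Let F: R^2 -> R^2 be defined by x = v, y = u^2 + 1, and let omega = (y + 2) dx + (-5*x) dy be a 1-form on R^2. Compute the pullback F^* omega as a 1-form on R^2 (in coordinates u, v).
F^* omega = (-10*u*v) du + (u^2 + 3) dv

Using F^*(f dg) = (f ∘ F) d(g ∘ F), substitute each coordinate x_i by F_i(u, v) in f_i, and replace dx_i by d F_i = (∂F_i/∂u) du + (∂F_i/∂v) dv.
  For the x component: f_1(F) = u^2 + 3; d F_1 = (0) du + (1) dv
  For the y component: f_2(F) = -5*v; d F_2 = (2*u) du + (0) dv
Combining and collecting du, dv coefficients:
  coeff of du: -10*u*v
  coeff of dv: u^2 + 3
F^* omega = (-10*u*v) du + (u^2 + 3) dv.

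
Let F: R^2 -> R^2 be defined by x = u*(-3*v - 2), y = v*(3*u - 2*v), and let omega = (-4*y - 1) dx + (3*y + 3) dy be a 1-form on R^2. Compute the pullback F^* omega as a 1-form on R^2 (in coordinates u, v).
F^* omega = (63*u*v^2 + 24*u*v - 42*v^3 - 16*v^2 + 12*v + 2) du + (63*u^2*v - 78*u*v^2 + 12*u + 24*v^3 - 12*v) dv

Using F^*(f dg) = (f ∘ F) d(g ∘ F), substitute each coordinate x_i by F_i(u, v) in f_i, and replace dx_i by d F_i = (∂F_i/∂u) du + (∂F_i/∂v) dv.
  For the x component: f_1(F) = -12*u*v + 8*v^2 - 1; d F_1 = (-3*v - 2) du + (-3*u) dv
  For the y component: f_2(F) = 9*u*v - 6*v^2 + 3; d F_2 = (3*v) du + (3*u - 4*v) dv
Combining and collecting du, dv coefficients:
  coeff of du: 63*u*v^2 + 24*u*v - 42*v^3 - 16*v^2 + 12*v + 2
  coeff of dv: 63*u^2*v - 78*u*v^2 + 12*u + 24*v^3 - 12*v
F^* omega = (63*u*v^2 + 24*u*v - 42*v^3 - 16*v^2 + 12*v + 2) du + (63*u^2*v - 78*u*v^2 + 12*u + 24*v^3 - 12*v) dv.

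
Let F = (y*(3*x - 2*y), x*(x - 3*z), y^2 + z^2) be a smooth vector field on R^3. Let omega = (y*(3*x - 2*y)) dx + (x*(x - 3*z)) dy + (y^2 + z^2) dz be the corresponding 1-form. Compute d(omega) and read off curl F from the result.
d(omega) = (3*x + 2*y) dy ∧ dz + (0) dz ∧ dx + (-x + 4*y - 3*z) dx ∧ dy; curl F = (3*x + 2*y, 0, -x + 4*y - 3*z)

d omega = sum_{i<j} (∂f_j/∂x_i - ∂f_i/∂x_j) dx_i ∧ dx_j. Under the identification (dy ∧ dz, dz ∧ dx, dx ∧ dy) ↔ (e_x, e_y, e_z), the coefficients are exactly the components of curl F. Compute:
  ∂R/∂y - ∂Q/∂z = (2*y) - (-3*x) = 3*x + 2*y
  ∂P/∂z - ∂R/∂x = (0) - (0) = 0
  ∂Q/∂x - ∂P/∂y = (2*x - 3*z) - (3*x - 4*y) = -x + 4*y - 3*z.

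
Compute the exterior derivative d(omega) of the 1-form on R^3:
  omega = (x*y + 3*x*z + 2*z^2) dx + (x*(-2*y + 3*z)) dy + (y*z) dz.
d(omega) = (-x - 2*y + 3*z) dx ∧ dy + (-3*x - 4*z) dx ∧ dz + (-3*x + z) dy ∧ dz

For a 1-form omega = sum_i f_i dx_i, the exterior derivative is
  d(omega) = sum_{i < j} (∂f_j/∂x_i - ∂f_i/∂x_j) dx_i ∧ dx_j.
  coefficient of dx ∧ dy: ∂f_2/∂x - ∂f_1/∂y = ∂(x*(-2*y + 3*z))/∂x - ∂(x*y + 3*x*z + 2*z^2)/∂y = -x - 2*y + 3*z
  coefficient of dx ∧ dz: ∂f_3/∂x - ∂f_1/∂z = ∂(y*z)/∂x - ∂(x*y + 3*x*z + 2*z^2)/∂z = -3*x - 4*z
  coefficient of dy ∧ dz: ∂f_3/∂y - ∂f_2/∂z = ∂(y*z)/∂y - ∂(x*(-2*y + 3*z))/∂z = -3*x + z
Assembling: d(omega) = (-x - 2*y + 3*z) dx ∧ dy + (-3*x - 4*z) dx ∧ dz + (-3*x + z) dy ∧ dz.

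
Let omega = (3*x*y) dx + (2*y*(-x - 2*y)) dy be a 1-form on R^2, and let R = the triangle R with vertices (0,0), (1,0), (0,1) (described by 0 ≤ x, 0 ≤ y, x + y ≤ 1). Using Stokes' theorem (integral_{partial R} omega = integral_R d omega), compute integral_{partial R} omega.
integral_(partial R) omega = -5/6

Stokes: integral_partial_R omega = integral_R d omega with d omega = (∂Q/∂x - ∂P/∂y) dx ∧ dy.
  ∂Q/∂x = -2*y
  ∂P/∂y = 3*x
  integrand = ∂Q/∂x - ∂P/∂y = -3*x - 2*y.
Integrating over R: integral_0^1 integral_0^{1-x} (-3*x - 2*y) dy dx = -5/6.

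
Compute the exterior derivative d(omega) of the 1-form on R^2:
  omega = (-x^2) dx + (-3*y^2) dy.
d(omega) = 0

For a 1-form omega = sum_i f_i dx_i, the exterior derivative is
  d(omega) = sum_{i < j} (∂f_j/∂x_i - ∂f_i/∂x_j) dx_i ∧ dx_j.

Assembling: d(omega) = 0.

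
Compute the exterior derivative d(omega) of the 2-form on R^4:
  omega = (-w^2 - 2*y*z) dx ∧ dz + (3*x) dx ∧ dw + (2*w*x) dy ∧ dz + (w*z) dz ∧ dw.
d(omega) = (2*w + 2*z) dx ∧ dy ∧ dz + (-2*w) dx ∧ dz ∧ dw + (2*x) dy ∧ dz ∧ dw

For a 2-form omega = sum_{i<j} g_{ij} dx_i ∧ dx_j, the exterior derivative is
  d(omega) = sum_{i<j} d(g_{ij}) ∧ dx_i ∧ dx_j = sum_{i<j, k} (∂g_{ij}/∂x_k) dx_k ∧ dx_i ∧ dx_j.
Expand each term, using dx_k ∧ dx_i ∧ dx_j = sgn(permutation) dx_{(a)} ∧ dx_{(b)} ∧ dx_{(c)} with (a < b < c) sorted:
  d(-w^2 - 2*y*z) includes (∂/∂y)(-w^2 - 2*y*z) dy = (-2*z) dy, which multiplied by dx ∧ dz gives (2*z) dx ∧ dy ∧ dz
  d(-w^2 - 2*y*z) includes (∂/∂w)(-w^2 - 2*y*z) dw = (-2*w) dw, which multiplied by dx ∧ dz gives (-2*w) dx ∧ dz ∧ dw
  d(2*w*x) includes (∂/∂x)(2*w*x) dx = (2*w) dx, which multiplied by dy ∧ dz gives (2*w) dx ∧ dy ∧ dz
  d(2*w*x) includes (∂/∂w)(2*w*x) dw = (2*x) dw, which multiplied by dy ∧ dz gives (2*x) dy ∧ dz ∧ dw
Collecting like 3-forms: d(omega) = (2*w + 2*z) dx ∧ dy ∧ dz + (-2*w) dx ∧ dz ∧ dw + (2*x) dy ∧ dz ∧ dw.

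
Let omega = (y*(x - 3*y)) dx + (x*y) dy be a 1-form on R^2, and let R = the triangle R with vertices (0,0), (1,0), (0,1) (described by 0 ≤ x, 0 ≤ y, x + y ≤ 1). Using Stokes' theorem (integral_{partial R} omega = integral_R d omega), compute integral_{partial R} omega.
integral_(partial R) omega = 1

Stokes: integral_partial_R omega = integral_R d omega with d omega = (∂Q/∂x - ∂P/∂y) dx ∧ dy.
  ∂Q/∂x = y
  ∂P/∂y = x - 6*y
  integrand = ∂Q/∂x - ∂P/∂y = -x + 7*y.
Integrating over R: integral_0^1 integral_0^{1-x} (-x + 7*y) dy dx = 1.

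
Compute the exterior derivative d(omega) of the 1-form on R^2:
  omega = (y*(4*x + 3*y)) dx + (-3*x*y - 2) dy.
d(omega) = (-4*x - 9*y) dx ∧ dy

For a 1-form omega = sum_i f_i dx_i, the exterior derivative is
  d(omega) = sum_{i < j} (∂f_j/∂x_i - ∂f_i/∂x_j) dx_i ∧ dx_j.
  coefficient of dx ∧ dy: ∂f_2/∂x - ∂f_1/∂y = ∂(-3*x*y - 2)/∂x - ∂(y*(4*x + 3*y))/∂y = -4*x - 9*y
Assembling: d(omega) = (-4*x - 9*y) dx ∧ dy.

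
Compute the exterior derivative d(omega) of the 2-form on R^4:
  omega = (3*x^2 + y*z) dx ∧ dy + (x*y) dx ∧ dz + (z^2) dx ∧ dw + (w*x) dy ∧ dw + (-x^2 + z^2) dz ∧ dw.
d(omega) = (-x + y) dx ∧ dy ∧ dz + (-2*x - 2*z) dx ∧ dz ∧ dw + (w) dx ∧ dy ∧ dw

For a 2-form omega = sum_{i<j} g_{ij} dx_i ∧ dx_j, the exterior derivative is
  d(omega) = sum_{i<j} d(g_{ij}) ∧ dx_i ∧ dx_j = sum_{i<j, k} (∂g_{ij}/∂x_k) dx_k ∧ dx_i ∧ dx_j.
Expand each term, using dx_k ∧ dx_i ∧ dx_j = sgn(permutation) dx_{(a)} ∧ dx_{(b)} ∧ dx_{(c)} with (a < b < c) sorted:
  d(3*x^2 + y*z) includes (∂/∂z)(3*x^2 + y*z) dz = (y) dz, which multiplied by dx ∧ dy gives (y) dx ∧ dy ∧ dz
  d(x*y) includes (∂/∂y)(x*y) dy = (x) dy, which multiplied by dx ∧ dz gives (-x) dx ∧ dy ∧ dz
  d(z^2) includes (∂/∂z)(z^2) dz = (2*z) dz, which multiplied by dx ∧ dw gives (-2*z) dx ∧ dz ∧ dw
  d(w*x) includes (∂/∂x)(w*x) dx = (w) dx, which multiplied by dy ∧ dw gives (w) dx ∧ dy ∧ dw
  d(-x^2 + z^2) includes (∂/∂x)(-x^2 + z^2) dx = (-2*x) dx, which multiplied by dz ∧ dw gives (-2*x) dx ∧ dz ∧ dw
Collecting like 3-forms: d(omega) = (-x + y) dx ∧ dy ∧ dz + (-2*x - 2*z) dx ∧ dz ∧ dw + (w) dx ∧ dy ∧ dw.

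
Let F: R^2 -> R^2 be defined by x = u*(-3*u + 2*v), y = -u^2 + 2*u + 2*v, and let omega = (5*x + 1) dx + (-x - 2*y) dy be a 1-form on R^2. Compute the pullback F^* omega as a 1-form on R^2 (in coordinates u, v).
F^* omega = (80*u^3 - 86*u^2*v + 18*u^2 + 20*u*v^2 + 4*u*v - 14*u - 6*v) du + (-30*u^3 + 20*u^2*v + 10*u^2 - 4*u*v - 6*u - 8*v) dv

Using F^*(f dg) = (f ∘ F) d(g ∘ F), substitute each coordinate x_i by F_i(u, v) in f_i, and replace dx_i by d F_i = (∂F_i/∂u) du + (∂F_i/∂v) dv.
  For the x component: f_1(F) = -15*u^2 + 10*u*v + 1; d F_1 = (-6*u + 2*v) du + (2*u) dv
  For the y component: f_2(F) = 5*u^2 - 2*u*v - 4*u - 4*v; d F_2 = (2 - 2*u) du + (2) dv
Combining and collecting du, dv coefficients:
  coeff of du: 80*u^3 - 86*u^2*v + 18*u^2 + 20*u*v^2 + 4*u*v - 14*u - 6*v
  coeff of dv: -30*u^3 + 20*u^2*v + 10*u^2 - 4*u*v - 6*u - 8*v
F^* omega = (80*u^3 - 86*u^2*v + 18*u^2 + 20*u*v^2 + 4*u*v - 14*u - 6*v) du + (-30*u^3 + 20*u^2*v + 10*u^2 - 4*u*v - 6*u - 8*v) dv.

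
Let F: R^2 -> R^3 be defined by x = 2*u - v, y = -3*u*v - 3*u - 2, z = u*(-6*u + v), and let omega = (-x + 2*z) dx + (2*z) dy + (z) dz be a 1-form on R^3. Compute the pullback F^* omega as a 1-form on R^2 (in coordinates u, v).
F^* omega = (72*u^3 + 18*u^2*v + 12*u^2 - 5*u*v^2 - 2*u*v - 4*u + 2*v) du + (30*u^3 - 5*u^2*v + 12*u^2 - 2*u*v + 2*u - v) dv

Using F^*(f dg) = (f ∘ F) d(g ∘ F), substitute each coordinate x_i by F_i(u, v) in f_i, and replace dx_i by d F_i = (∂F_i/∂u) du + (∂F_i/∂v) dv.
  For the x component: f_1(F) = -12*u^2 + 2*u*v - 2*u + v; d F_1 = (2) du + (-1) dv
  For the y component: f_2(F) = 2*u*(-6*u + v); d F_2 = (-3*v - 3) du + (-3*u) dv
  For the z component: f_3(F) = u*(-6*u + v); d F_3 = (-12*u + v) du + (u) dv
Combining and collecting du, dv coefficients:
  coeff of du: 72*u^3 + 18*u^2*v + 12*u^2 - 5*u*v^2 - 2*u*v - 4*u + 2*v
  coeff of dv: 30*u^3 - 5*u^2*v + 12*u^2 - 2*u*v + 2*u - v
F^* omega = (72*u^3 + 18*u^2*v + 12*u^2 - 5*u*v^2 - 2*u*v - 4*u + 2*v) du + (30*u^3 - 5*u^2*v + 12*u^2 - 2*u*v + 2*u - v) dv.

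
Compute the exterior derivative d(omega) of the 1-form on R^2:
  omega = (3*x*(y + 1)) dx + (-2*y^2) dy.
d(omega) = (-3*x) dx ∧ dy

For a 1-form omega = sum_i f_i dx_i, the exterior derivative is
  d(omega) = sum_{i < j} (∂f_j/∂x_i - ∂f_i/∂x_j) dx_i ∧ dx_j.
  coefficient of dx ∧ dy: ∂f_2/∂x - ∂f_1/∂y = ∂(-2*y^2)/∂x - ∂(3*x*(y + 1))/∂y = -3*x
Assembling: d(omega) = (-3*x) dx ∧ dy.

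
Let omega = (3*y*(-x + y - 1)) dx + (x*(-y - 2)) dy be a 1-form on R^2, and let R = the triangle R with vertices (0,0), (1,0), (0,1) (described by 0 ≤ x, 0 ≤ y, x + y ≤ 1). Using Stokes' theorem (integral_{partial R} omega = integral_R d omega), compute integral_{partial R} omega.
integral_(partial R) omega = -1/6

Stokes: integral_partial_R omega = integral_R d omega with d omega = (∂Q/∂x - ∂P/∂y) dx ∧ dy.
  ∂Q/∂x = -y - 2
  ∂P/∂y = -3*x + 6*y - 3
  integrand = ∂Q/∂x - ∂P/∂y = 3*x - 7*y + 1.
Integrating over R: integral_0^1 integral_0^{1-x} (3*x - 7*y + 1) dy dx = -1/6.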